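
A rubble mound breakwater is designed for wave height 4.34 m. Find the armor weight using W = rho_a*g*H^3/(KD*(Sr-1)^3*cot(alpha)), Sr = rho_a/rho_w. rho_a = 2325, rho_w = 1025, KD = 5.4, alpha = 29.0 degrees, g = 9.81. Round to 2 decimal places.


Sr = rho_a / rho_w = 2325 / 1025 = 2.268293
(Sr - 1) = 1.268293
(Sr - 1)^3 = 2.040133
cot(29.0) = 1 / tan(29.0) = 1 / 0.554309 = 1.804048
Numerator = 2325 * 9.81 * 4.34^3 = 1864494.6999
Denominator = 5.4 * 2.040133 * 1.804048 = 19.874685
W = 1864494.6999 / 19.874685
W = 93812.54 N

93812.54


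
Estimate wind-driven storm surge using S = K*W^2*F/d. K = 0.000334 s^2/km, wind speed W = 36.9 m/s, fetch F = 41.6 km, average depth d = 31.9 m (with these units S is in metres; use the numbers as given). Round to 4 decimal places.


S = K * W^2 * F / d
W^2 = 36.9^2 = 1361.61
S = 0.000334 * 1361.61 * 41.6 / 31.9
Numerator = 0.000334 * 1361.61 * 41.6 = 18.918754
S = 18.918754 / 31.9 = 0.5931 m

0.5931


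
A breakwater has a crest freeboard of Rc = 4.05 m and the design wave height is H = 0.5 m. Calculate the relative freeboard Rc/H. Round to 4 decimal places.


Relative freeboard = Rc / H
= 4.05 / 0.5
= 8.1000

8.1000


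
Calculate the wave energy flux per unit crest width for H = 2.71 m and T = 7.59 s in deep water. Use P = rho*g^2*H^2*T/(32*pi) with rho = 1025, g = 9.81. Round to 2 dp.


P = rho * g^2 * H^2 * T / (32 * pi)
P = 1025 * 9.81^2 * 2.71^2 * 7.59 / (32 * pi)
P = 1025 * 96.2361 * 7.3441 * 7.59 / 100.53096
P = 54694.34 W/m

54694.34


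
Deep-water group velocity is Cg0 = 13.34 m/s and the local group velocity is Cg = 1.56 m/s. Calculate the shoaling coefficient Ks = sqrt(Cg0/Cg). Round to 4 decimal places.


Ks = sqrt(Cg0 / Cg)
Ks = sqrt(13.34 / 1.56)
Ks = sqrt(8.5513)
Ks = 2.9243

2.9243


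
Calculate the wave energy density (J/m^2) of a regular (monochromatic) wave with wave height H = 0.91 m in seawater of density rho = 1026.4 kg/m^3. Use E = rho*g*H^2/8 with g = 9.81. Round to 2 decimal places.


E = (1/8) * rho * g * H^2
E = (1/8) * 1026.4 * 9.81 * 0.91^2
E = 0.125 * 1026.4 * 9.81 * 0.8281
E = 1042.27 J/m^2

1042.27


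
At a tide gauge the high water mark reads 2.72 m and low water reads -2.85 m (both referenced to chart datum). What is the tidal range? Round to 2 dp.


Tidal range = High water - Low water
Tidal range = 2.72 - (-2.85)
Tidal range = 5.57 m

5.57


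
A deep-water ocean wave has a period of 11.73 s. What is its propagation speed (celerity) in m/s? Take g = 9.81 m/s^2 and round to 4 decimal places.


We use the deep-water celerity formula:
C = g * T / (2 * pi)
C = 9.81 * 11.73 / (2 * 3.14159...)
C = 115.071300 / 6.283185
C = 18.3142 m/s

18.3142


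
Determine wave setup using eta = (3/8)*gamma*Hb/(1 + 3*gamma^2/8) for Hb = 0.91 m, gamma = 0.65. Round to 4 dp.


eta = (3/8) * gamma * Hb / (1 + 3*gamma^2/8)
Numerator = (3/8) * 0.65 * 0.91 = 0.221813
Denominator = 1 + 3*0.65^2/8 = 1 + 0.158438 = 1.158438
eta = 0.221813 / 1.158438
eta = 0.1915 m

0.1915


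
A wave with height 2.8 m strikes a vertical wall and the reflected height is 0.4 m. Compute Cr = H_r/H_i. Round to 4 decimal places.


Cr = H_r / H_i
Cr = 0.4 / 2.8
Cr = 0.1429

0.1429


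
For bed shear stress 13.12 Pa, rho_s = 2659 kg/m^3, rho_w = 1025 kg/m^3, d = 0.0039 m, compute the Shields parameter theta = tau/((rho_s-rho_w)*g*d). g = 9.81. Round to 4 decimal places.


theta = tau / ((rho_s - rho_w) * g * d)
rho_s - rho_w = 2659 - 1025 = 1634
Denominator = 1634 * 9.81 * 0.0039 = 62.515206
theta = 13.12 / 62.515206
theta = 0.2099

0.2099


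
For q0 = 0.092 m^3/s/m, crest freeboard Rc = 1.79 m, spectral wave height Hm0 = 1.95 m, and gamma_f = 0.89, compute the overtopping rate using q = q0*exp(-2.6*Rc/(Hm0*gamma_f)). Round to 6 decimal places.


q = q0 * exp(-2.6 * Rc / (Hm0 * gamma_f))
Exponent = -2.6 * 1.79 / (1.95 * 0.89)
= -2.6 * 1.79 / 1.7355
= -2.681648
exp(-2.681648) = 0.068450
q = 0.092 * 0.068450
q = 0.006297 m^3/s/m

0.006297


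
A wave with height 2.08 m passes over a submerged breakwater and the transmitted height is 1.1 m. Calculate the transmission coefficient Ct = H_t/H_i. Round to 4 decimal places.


Ct = H_t / H_i
Ct = 1.1 / 2.08
Ct = 0.5288

0.5288


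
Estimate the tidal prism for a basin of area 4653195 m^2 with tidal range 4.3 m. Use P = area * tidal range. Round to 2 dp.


Tidal prism = Area * Tidal range
P = 4653195 * 4.3
P = 20008738.50 m^3

20008738.50


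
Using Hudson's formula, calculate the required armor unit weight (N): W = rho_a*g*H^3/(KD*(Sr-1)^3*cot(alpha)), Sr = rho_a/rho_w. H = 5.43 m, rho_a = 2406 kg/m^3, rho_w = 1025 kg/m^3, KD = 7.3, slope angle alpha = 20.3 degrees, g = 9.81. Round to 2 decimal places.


Sr = rho_a / rho_w = 2406 / 1025 = 2.347317
(Sr - 1) = 1.347317
(Sr - 1)^3 = 2.445735
cot(20.3) = 1 / tan(20.3) = 1 / 0.369911 = 2.703351
Numerator = 2406 * 9.81 * 5.43^3 = 3778888.8598
Denominator = 7.3 * 2.445735 * 2.703351 = 48.265275
W = 3778888.8598 / 48.265275
W = 78294.15 N

78294.15


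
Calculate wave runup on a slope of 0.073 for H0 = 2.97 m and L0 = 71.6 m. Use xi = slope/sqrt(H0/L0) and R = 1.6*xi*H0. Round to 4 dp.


xi = slope / sqrt(H0/L0)
H0/L0 = 2.97/71.6 = 0.041480
sqrt(0.041480) = 0.203667
xi = 0.073 / 0.203667 = 0.358427
R = 1.6 * xi * H0 = 1.6 * 0.358427 * 2.97
R = 1.7032 m

1.7032


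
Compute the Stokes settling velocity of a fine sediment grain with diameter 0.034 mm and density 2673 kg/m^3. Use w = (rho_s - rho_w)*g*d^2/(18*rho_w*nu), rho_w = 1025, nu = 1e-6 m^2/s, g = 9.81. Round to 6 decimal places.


w = (rho_s - rho_w) * g * d^2 / (18 * rho_w * nu)
d = 0.034 mm = 0.000034 m
rho_s - rho_w = 2673 - 1025 = 1648
Numerator = 1648 * 9.81 * (0.000034)^2 = 0.000018688913
Denominator = 18 * 1025 * 1e-6 = 0.018450
w = 0.001013 m/s

0.001013


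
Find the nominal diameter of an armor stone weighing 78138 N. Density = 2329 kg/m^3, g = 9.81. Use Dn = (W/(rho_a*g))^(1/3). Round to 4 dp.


V = W / (rho_a * g)
V = 78138 / (2329 * 9.81)
V = 78138 / 22847.49
V = 3.419982 m^3
Dn = V^(1/3) = 3.419982^(1/3)
Dn = 1.5066 m

1.5066


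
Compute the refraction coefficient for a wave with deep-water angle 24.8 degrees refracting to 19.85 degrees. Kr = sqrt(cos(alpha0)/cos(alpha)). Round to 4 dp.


Kr = sqrt(cos(alpha0) / cos(alpha))
cos(24.8) = 0.907777
cos(19.85) = 0.940585
Kr = sqrt(0.907777 / 0.940585)
Kr = sqrt(0.965120)
Kr = 0.9824

0.9824


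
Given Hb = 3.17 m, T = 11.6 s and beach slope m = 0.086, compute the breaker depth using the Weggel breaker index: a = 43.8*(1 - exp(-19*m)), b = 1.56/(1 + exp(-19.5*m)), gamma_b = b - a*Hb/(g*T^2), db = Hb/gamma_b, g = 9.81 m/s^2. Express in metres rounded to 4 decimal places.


a = 43.8 * (1 - exp(-19 * m))
exp(-19 * 0.086) = exp(-1.6340) = 0.195147
a = 43.8 * (1 - 0.195147) = 35.252543
b = 1.56 / (1 + exp(-19.5 * m))
exp(-19.5 * 0.086) = exp(-1.6770) = 0.186934
b = 1.56 / (1 + 0.186934) = 1.314311
Hb / (g * T^2) = 3.17 / (9.81 * 11.6^2) = 3.17 / 1320.0336 = 0.00240145
gamma_b = b - a * Hb/(g*T^2) = 1.314311 - 35.252543 * 0.00240145 = 1.229653
db = Hb / gamma_b = 3.17 / 1.229653
db = 2.5780 m

2.5780


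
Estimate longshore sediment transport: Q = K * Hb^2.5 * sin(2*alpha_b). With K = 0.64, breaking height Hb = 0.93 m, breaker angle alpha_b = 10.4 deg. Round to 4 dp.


Q = K * Hb^2.5 * sin(2 * alpha_b)
Hb^2.5 = 0.93^2.5 = 0.834079
sin(2 * 10.4) = sin(20.8) = 0.355107
Q = 0.64 * 0.834079 * 0.355107
Q = 0.1896 m^3/s

0.1896


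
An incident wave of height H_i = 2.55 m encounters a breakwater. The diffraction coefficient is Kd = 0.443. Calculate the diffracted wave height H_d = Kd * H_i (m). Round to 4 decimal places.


H_d = Kd * H_i
H_d = 0.443 * 2.55
H_d = 1.1297 m

1.1297


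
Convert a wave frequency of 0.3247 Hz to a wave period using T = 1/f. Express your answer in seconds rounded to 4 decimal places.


T = 1 / f
T = 1 / 0.3247
T = 3.0798 s

3.0798


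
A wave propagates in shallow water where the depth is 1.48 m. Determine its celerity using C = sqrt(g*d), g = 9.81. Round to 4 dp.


Using the shallow-water approximation:
C = sqrt(g * d) = sqrt(9.81 * 1.48)
C = sqrt(14.5188)
C = 3.8104 m/s

3.8104


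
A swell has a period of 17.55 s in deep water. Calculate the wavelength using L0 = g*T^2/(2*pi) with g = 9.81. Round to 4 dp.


L0 = g * T^2 / (2 * pi)
L0 = 9.81 * 17.55^2 / (2 * pi)
L0 = 9.81 * 308.0025 / 6.28319
L0 = 3021.5045 / 6.28319
L0 = 480.8874 m

480.8874


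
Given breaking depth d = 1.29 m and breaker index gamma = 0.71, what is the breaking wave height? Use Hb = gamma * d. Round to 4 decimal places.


Hb = gamma * d
Hb = 0.71 * 1.29
Hb = 0.9159 m

0.9159


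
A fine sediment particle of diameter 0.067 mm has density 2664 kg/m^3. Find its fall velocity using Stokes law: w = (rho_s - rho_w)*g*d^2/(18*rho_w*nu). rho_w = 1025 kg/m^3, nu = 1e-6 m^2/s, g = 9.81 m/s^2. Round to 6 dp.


w = (rho_s - rho_w) * g * d^2 / (18 * rho_w * nu)
d = 0.067 mm = 0.000067 m
rho_s - rho_w = 2664 - 1025 = 1639
Numerator = 1639 * 9.81 * (0.000067)^2 = 0.000072176791
Denominator = 18 * 1025 * 1e-6 = 0.018450
w = 0.003912 m/s

0.003912


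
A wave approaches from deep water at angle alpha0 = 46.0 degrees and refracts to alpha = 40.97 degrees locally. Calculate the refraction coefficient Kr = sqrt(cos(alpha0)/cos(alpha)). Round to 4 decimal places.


Kr = sqrt(cos(alpha0) / cos(alpha))
cos(46.0) = 0.694658
cos(40.97) = 0.755053
Kr = sqrt(0.694658 / 0.755053)
Kr = sqrt(0.920013)
Kr = 0.9592

0.9592


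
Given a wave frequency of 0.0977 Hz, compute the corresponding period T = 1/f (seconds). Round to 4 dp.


T = 1 / f
T = 1 / 0.0977
T = 10.2354 s

10.2354


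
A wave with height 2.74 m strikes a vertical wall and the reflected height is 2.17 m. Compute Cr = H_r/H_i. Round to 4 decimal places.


Cr = H_r / H_i
Cr = 2.17 / 2.74
Cr = 0.7920

0.7920


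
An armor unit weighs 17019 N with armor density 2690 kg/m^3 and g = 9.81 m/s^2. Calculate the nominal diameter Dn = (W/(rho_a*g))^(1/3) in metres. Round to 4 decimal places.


V = W / (rho_a * g)
V = 17019 / (2690 * 9.81)
V = 17019 / 26388.90
V = 0.644930 m^3
Dn = V^(1/3) = 0.644930^(1/3)
Dn = 0.8640 m

0.8640


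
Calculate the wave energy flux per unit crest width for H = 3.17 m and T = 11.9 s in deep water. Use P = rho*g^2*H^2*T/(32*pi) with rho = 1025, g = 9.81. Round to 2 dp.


P = rho * g^2 * H^2 * T / (32 * pi)
P = 1025 * 9.81^2 * 3.17^2 * 11.9 / (32 * pi)
P = 1025 * 96.2361 * 10.0489 * 11.9 / 100.53096
P = 117334.98 W/m

117334.98


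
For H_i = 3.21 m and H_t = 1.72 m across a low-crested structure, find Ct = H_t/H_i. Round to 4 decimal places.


Ct = H_t / H_i
Ct = 1.72 / 3.21
Ct = 0.5358

0.5358


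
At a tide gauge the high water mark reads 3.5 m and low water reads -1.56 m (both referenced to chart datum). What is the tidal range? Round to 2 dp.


Tidal range = High water - Low water
Tidal range = 3.5 - (-1.56)
Tidal range = 5.06 m

5.06


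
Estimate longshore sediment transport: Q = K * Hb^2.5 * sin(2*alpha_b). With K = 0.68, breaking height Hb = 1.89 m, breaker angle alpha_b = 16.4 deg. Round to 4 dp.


Q = K * Hb^2.5 * sin(2 * alpha_b)
Hb^2.5 = 1.89^2.5 = 4.910826
sin(2 * 16.4) = sin(32.8) = 0.541708
Q = 0.68 * 4.910826 * 0.541708
Q = 1.8090 m^3/s

1.8090


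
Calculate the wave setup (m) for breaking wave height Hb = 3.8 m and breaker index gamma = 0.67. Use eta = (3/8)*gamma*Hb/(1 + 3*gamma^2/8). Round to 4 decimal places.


eta = (3/8) * gamma * Hb / (1 + 3*gamma^2/8)
Numerator = (3/8) * 0.67 * 3.8 = 0.954750
Denominator = 1 + 3*0.67^2/8 = 1 + 0.168338 = 1.168338
eta = 0.954750 / 1.168338
eta = 0.8172 m

0.8172


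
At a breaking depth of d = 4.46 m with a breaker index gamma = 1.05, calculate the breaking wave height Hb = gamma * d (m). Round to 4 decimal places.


Hb = gamma * d
Hb = 1.05 * 4.46
Hb = 4.6830 m

4.6830


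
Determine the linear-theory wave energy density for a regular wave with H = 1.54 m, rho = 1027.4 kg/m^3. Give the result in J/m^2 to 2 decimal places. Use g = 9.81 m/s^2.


E = (1/8) * rho * g * H^2
E = (1/8) * 1027.4 * 9.81 * 1.54^2
E = 0.125 * 1027.4 * 9.81 * 2.3716
E = 2987.86 J/m^2

2987.86


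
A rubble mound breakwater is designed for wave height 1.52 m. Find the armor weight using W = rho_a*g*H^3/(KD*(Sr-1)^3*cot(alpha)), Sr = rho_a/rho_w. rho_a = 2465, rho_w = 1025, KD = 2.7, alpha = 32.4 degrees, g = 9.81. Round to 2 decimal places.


Sr = rho_a / rho_w = 2465 / 1025 = 2.404878
(Sr - 1) = 1.404878
(Sr - 1)^3 = 2.772783
cot(32.4) = 1 / tan(32.4) = 1 / 0.634619 = 1.575748
Numerator = 2465 * 9.81 * 1.52^3 = 84921.3119
Denominator = 2.7 * 2.772783 * 1.575748 = 11.796859
W = 84921.3119 / 11.796859
W = 7198.64 N

7198.64


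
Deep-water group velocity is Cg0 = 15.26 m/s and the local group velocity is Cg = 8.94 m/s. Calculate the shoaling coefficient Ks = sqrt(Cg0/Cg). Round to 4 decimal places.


Ks = sqrt(Cg0 / Cg)
Ks = sqrt(15.26 / 8.94)
Ks = sqrt(1.7069)
Ks = 1.3065

1.3065


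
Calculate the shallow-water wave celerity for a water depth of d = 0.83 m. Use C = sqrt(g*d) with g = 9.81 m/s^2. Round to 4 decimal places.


Using the shallow-water approximation:
C = sqrt(g * d) = sqrt(9.81 * 0.83)
C = sqrt(8.1423)
C = 2.8535 m/s

2.8535


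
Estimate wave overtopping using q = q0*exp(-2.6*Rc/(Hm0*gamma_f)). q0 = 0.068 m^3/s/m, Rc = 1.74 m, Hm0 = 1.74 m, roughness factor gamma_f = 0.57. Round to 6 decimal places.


q = q0 * exp(-2.6 * Rc / (Hm0 * gamma_f))
Exponent = -2.6 * 1.74 / (1.74 * 0.57)
= -2.6 * 1.74 / 0.9918
= -4.561404
exp(-4.561404) = 0.010447
q = 0.068 * 0.010447
q = 0.000710 m^3/s/m

0.000710


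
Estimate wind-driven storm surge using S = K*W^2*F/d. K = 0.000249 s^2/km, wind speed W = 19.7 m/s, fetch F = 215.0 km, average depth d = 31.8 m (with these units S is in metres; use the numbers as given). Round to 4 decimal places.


S = K * W^2 * F / d
W^2 = 19.7^2 = 388.09
S = 0.000249 * 388.09 * 215.0 / 31.8
Numerator = 0.000249 * 388.09 * 215.0 = 20.776398
S = 20.776398 / 31.8 = 0.6533 m

0.6533


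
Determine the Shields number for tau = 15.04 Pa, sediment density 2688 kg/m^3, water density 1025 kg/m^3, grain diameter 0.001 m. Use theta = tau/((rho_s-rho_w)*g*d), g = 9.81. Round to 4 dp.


theta = tau / ((rho_s - rho_w) * g * d)
rho_s - rho_w = 2688 - 1025 = 1663
Denominator = 1663 * 9.81 * 0.001 = 16.314030
theta = 15.04 / 16.314030
theta = 0.9219

0.9219


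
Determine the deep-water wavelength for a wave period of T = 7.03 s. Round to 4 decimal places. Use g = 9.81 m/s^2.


L0 = g * T^2 / (2 * pi)
L0 = 9.81 * 7.03^2 / (2 * pi)
L0 = 9.81 * 49.4209 / 6.28319
L0 = 484.8190 / 6.28319
L0 = 77.1613 m

77.1613


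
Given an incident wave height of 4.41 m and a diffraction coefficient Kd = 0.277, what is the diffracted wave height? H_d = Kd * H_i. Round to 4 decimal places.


H_d = Kd * H_i
H_d = 0.277 * 4.41
H_d = 1.2216 m

1.2216


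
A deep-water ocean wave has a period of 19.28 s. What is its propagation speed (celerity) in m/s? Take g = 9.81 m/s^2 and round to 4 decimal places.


We use the deep-water celerity formula:
C = g * T / (2 * pi)
C = 9.81 * 19.28 / (2 * 3.14159...)
C = 189.136800 / 6.283185
C = 30.1021 m/s

30.1021


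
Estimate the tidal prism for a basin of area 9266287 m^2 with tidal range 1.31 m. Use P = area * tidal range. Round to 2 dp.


Tidal prism = Area * Tidal range
P = 9266287 * 1.31
P = 12138835.97 m^3

12138835.97


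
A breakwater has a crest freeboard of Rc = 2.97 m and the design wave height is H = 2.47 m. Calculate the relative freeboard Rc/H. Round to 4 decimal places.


Relative freeboard = Rc / H
= 2.97 / 2.47
= 1.2024

1.2024


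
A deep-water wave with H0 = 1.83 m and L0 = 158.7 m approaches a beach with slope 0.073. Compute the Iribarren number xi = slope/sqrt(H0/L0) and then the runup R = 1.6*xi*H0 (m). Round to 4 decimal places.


xi = slope / sqrt(H0/L0)
H0/L0 = 1.83/158.7 = 0.011531
sqrt(0.011531) = 0.107383
xi = 0.073 / 0.107383 = 0.679807
R = 1.6 * xi * H0 = 1.6 * 0.679807 * 1.83
R = 1.9905 m

1.9905


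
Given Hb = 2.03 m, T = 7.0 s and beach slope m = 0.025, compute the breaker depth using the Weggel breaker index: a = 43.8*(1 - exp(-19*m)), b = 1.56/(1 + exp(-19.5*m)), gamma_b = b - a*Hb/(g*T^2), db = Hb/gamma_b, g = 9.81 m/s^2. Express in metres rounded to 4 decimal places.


a = 43.8 * (1 - exp(-19 * m))
exp(-19 * 0.025) = exp(-0.4750) = 0.621885
a = 43.8 * (1 - 0.621885) = 16.561435
b = 1.56 / (1 + exp(-19.5 * m))
exp(-19.5 * 0.025) = exp(-0.4875) = 0.614160
b = 1.56 / (1 + 0.614160) = 0.966447
Hb / (g * T^2) = 2.03 / (9.81 * 7.0^2) = 2.03 / 480.6900 = 0.00422310
gamma_b = b - a * Hb/(g*T^2) = 0.966447 - 16.561435 * 0.00422310 = 0.896506
db = Hb / gamma_b = 2.03 / 0.896506
db = 2.2643 m

2.2643


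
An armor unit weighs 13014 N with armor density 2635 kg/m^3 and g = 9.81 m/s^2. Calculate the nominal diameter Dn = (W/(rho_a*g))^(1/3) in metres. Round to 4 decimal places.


V = W / (rho_a * g)
V = 13014 / (2635 * 9.81)
V = 13014 / 25849.35
V = 0.503456 m^3
Dn = V^(1/3) = 0.503456^(1/3)
Dn = 0.7955 m

0.7955


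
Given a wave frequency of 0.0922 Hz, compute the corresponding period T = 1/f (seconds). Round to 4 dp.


T = 1 / f
T = 1 / 0.0922
T = 10.8460 s

10.8460


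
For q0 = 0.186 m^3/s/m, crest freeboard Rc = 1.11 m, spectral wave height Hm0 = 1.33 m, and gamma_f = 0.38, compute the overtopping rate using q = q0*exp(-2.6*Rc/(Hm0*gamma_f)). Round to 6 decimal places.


q = q0 * exp(-2.6 * Rc / (Hm0 * gamma_f))
Exponent = -2.6 * 1.11 / (1.33 * 0.38)
= -2.6 * 1.11 / 0.5054
= -5.710328
exp(-5.710328) = 0.003312
q = 0.186 * 0.003312
q = 0.000616 m^3/s/m

0.000616


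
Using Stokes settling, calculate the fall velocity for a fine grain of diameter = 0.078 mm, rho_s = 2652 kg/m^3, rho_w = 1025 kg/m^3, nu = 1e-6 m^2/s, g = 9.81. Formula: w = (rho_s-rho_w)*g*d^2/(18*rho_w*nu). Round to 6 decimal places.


w = (rho_s - rho_w) * g * d^2 / (18 * rho_w * nu)
d = 0.078 mm = 0.000078 m
rho_s - rho_w = 2652 - 1025 = 1627
Numerator = 1627 * 9.81 * (0.000078)^2 = 0.000097105933
Denominator = 18 * 1025 * 1e-6 = 0.018450
w = 0.005263 m/s

0.005263


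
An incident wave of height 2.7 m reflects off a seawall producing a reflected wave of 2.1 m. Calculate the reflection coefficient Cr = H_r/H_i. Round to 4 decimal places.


Cr = H_r / H_i
Cr = 2.1 / 2.7
Cr = 0.7778

0.7778


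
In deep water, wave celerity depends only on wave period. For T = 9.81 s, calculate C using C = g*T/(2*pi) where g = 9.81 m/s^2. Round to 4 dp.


We use the deep-water celerity formula:
C = g * T / (2 * pi)
C = 9.81 * 9.81 / (2 * 3.14159...)
C = 96.236100 / 6.283185
C = 15.3165 m/s

15.3165


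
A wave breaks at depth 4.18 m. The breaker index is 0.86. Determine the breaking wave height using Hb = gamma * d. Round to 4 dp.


Hb = gamma * d
Hb = 0.86 * 4.18
Hb = 3.5948 m

3.5948


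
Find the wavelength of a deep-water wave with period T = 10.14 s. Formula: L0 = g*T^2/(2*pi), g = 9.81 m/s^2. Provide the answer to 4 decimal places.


L0 = g * T^2 / (2 * pi)
L0 = 9.81 * 10.14^2 / (2 * pi)
L0 = 9.81 * 102.8196 / 6.28319
L0 = 1008.6603 / 6.28319
L0 = 160.5333 m

160.5333


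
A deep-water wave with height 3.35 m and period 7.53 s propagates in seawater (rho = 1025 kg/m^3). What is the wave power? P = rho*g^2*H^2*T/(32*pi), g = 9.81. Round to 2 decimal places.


P = rho * g^2 * H^2 * T / (32 * pi)
P = 1025 * 9.81^2 * 3.35^2 * 7.53 / (32 * pi)
P = 1025 * 96.2361 * 11.2225 * 7.53 / 100.53096
P = 82917.58 W/m

82917.58


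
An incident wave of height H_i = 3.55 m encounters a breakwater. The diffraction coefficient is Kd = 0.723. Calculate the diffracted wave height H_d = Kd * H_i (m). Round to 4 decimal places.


H_d = Kd * H_i
H_d = 0.723 * 3.55
H_d = 2.5667 m

2.5667


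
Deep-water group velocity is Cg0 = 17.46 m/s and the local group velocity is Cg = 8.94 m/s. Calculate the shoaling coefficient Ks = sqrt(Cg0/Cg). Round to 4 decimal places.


Ks = sqrt(Cg0 / Cg)
Ks = sqrt(17.46 / 8.94)
Ks = sqrt(1.9530)
Ks = 1.3975

1.3975


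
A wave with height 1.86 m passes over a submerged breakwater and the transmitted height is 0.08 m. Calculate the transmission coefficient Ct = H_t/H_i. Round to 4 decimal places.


Ct = H_t / H_i
Ct = 0.08 / 1.86
Ct = 0.0430

0.0430


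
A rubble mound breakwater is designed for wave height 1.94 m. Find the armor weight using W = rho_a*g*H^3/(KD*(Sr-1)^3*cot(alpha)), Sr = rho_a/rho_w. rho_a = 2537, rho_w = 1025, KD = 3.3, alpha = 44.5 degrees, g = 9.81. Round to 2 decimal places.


Sr = rho_a / rho_w = 2537 / 1025 = 2.475122
(Sr - 1) = 1.475122
(Sr - 1)^3 = 3.209843
cot(44.5) = 1 / tan(44.5) = 1 / 0.982697 = 1.017607
Numerator = 2537 * 9.81 * 1.94^3 = 181716.6260
Denominator = 3.3 * 3.209843 * 1.017607 = 10.778988
W = 181716.6260 / 10.778988
W = 16858.41 N

16858.41


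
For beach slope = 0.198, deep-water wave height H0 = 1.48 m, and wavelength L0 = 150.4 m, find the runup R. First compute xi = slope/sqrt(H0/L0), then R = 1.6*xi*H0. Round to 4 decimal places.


xi = slope / sqrt(H0/L0)
H0/L0 = 1.48/150.4 = 0.009840
sqrt(0.009840) = 0.099199
xi = 0.198 / 0.099199 = 1.995989
R = 1.6 * xi * H0 = 1.6 * 1.995989 * 1.48
R = 4.7265 m

4.7265


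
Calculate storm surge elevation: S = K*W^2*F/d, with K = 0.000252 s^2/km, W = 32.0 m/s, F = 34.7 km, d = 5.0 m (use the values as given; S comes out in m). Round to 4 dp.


S = K * W^2 * F / d
W^2 = 32.0^2 = 1024.00
S = 0.000252 * 1024.00 * 34.7 / 5.0
Numerator = 0.000252 * 1024.00 * 34.7 = 8.954266
S = 8.954266 / 5.0 = 1.7909 m

1.7909


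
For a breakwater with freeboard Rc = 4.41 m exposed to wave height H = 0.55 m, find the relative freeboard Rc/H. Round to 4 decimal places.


Relative freeboard = Rc / H
= 4.41 / 0.55
= 8.0182

8.0182


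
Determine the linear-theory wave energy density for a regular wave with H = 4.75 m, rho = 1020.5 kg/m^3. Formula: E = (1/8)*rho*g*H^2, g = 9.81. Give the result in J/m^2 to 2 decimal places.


E = (1/8) * rho * g * H^2
E = (1/8) * 1020.5 * 9.81 * 4.75^2
E = 0.125 * 1020.5 * 9.81 * 22.5625
E = 28234.44 J/m^2

28234.44


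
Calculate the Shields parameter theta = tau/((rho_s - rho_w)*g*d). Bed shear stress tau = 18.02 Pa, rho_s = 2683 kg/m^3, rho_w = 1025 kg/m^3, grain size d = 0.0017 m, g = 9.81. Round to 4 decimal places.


theta = tau / ((rho_s - rho_w) * g * d)
rho_s - rho_w = 2683 - 1025 = 1658
Denominator = 1658 * 9.81 * 0.0017 = 27.650466
theta = 18.02 / 27.650466
theta = 0.6517

0.6517


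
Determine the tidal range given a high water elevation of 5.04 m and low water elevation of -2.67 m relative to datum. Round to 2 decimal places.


Tidal range = High water - Low water
Tidal range = 5.04 - (-2.67)
Tidal range = 7.71 m

7.71


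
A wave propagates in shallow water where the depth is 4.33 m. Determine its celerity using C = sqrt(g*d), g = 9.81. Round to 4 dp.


Using the shallow-water approximation:
C = sqrt(g * d) = sqrt(9.81 * 4.33)
C = sqrt(42.4773)
C = 6.5175 m/s

6.5175


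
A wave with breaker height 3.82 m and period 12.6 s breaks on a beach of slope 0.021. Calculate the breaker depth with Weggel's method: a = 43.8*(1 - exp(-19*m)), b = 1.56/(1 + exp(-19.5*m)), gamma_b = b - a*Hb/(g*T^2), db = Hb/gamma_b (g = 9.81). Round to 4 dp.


a = 43.8 * (1 - exp(-19 * m))
exp(-19 * 0.021) = exp(-0.3990) = 0.670991
a = 43.8 * (1 - 0.670991) = 14.410607
b = 1.56 / (1 + exp(-19.5 * m))
exp(-19.5 * 0.021) = exp(-0.4095) = 0.663982
b = 1.56 / (1 + 0.663982) = 0.937510
Hb / (g * T^2) = 3.82 / (9.81 * 12.6^2) = 3.82 / 1557.4356 = 0.00245275
gamma_b = b - a * Hb/(g*T^2) = 0.937510 - 14.410607 * 0.00245275 = 0.902164
db = Hb / gamma_b = 3.82 / 0.902164
db = 4.2343 m

4.2343


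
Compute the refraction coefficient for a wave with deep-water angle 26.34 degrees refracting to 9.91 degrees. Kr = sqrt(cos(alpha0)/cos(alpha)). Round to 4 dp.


Kr = sqrt(cos(alpha0) / cos(alpha))
cos(26.34) = 0.896177
cos(9.91) = 0.985079
Kr = sqrt(0.896177 / 0.985079)
Kr = sqrt(0.909751)
Kr = 0.9538

0.9538


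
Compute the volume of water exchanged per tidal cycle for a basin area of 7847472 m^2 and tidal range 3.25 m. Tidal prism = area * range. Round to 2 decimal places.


Tidal prism = Area * Tidal range
P = 7847472 * 3.25
P = 25504284.00 m^3

25504284.00


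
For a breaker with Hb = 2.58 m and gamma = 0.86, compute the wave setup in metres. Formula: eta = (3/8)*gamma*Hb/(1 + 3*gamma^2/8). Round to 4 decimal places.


eta = (3/8) * gamma * Hb / (1 + 3*gamma^2/8)
Numerator = (3/8) * 0.86 * 2.58 = 0.832050
Denominator = 1 + 3*0.86^2/8 = 1 + 0.277350 = 1.277350
eta = 0.832050 / 1.277350
eta = 0.6514 m

0.6514


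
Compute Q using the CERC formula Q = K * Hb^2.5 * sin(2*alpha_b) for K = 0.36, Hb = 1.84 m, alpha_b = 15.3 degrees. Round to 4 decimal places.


Q = K * Hb^2.5 * sin(2 * alpha_b)
Hb^2.5 = 1.84^2.5 = 4.592451
sin(2 * 15.3) = sin(30.6) = 0.509041
Q = 0.36 * 4.592451 * 0.509041
Q = 0.8416 m^3/s

0.8416


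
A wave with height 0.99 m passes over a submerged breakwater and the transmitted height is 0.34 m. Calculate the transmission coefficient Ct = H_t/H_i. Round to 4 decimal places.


Ct = H_t / H_i
Ct = 0.34 / 0.99
Ct = 0.3434

0.3434


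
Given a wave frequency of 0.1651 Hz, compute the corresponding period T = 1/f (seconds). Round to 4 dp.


T = 1 / f
T = 1 / 0.1651
T = 6.0569 s

6.0569


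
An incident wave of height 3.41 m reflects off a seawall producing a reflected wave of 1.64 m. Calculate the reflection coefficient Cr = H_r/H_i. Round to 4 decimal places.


Cr = H_r / H_i
Cr = 1.64 / 3.41
Cr = 0.4809

0.4809


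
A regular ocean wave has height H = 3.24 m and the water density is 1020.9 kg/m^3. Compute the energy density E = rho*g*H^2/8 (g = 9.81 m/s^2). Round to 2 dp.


E = (1/8) * rho * g * H^2
E = (1/8) * 1020.9 * 9.81 * 3.24^2
E = 0.125 * 1020.9 * 9.81 * 10.4976
E = 13141.72 J/m^2

13141.72


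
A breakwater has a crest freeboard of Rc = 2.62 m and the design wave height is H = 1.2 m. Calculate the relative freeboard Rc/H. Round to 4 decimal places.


Relative freeboard = Rc / H
= 2.62 / 1.2
= 2.1833

2.1833


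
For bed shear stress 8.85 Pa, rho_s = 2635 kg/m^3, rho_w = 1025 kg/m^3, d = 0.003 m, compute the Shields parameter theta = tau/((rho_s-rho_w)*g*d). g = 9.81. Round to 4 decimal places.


theta = tau / ((rho_s - rho_w) * g * d)
rho_s - rho_w = 2635 - 1025 = 1610
Denominator = 1610 * 9.81 * 0.003 = 47.382300
theta = 8.85 / 47.382300
theta = 0.1868

0.1868


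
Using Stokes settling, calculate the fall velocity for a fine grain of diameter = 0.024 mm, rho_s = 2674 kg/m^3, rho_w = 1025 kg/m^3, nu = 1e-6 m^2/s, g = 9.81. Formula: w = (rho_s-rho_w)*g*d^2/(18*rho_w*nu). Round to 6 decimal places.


w = (rho_s - rho_w) * g * d^2 / (18 * rho_w * nu)
d = 0.024 mm = 0.000024 m
rho_s - rho_w = 2674 - 1025 = 1649
Numerator = 1649 * 9.81 * (0.000024)^2 = 0.000009317773
Denominator = 18 * 1025 * 1e-6 = 0.018450
w = 0.000505 m/s

0.000505


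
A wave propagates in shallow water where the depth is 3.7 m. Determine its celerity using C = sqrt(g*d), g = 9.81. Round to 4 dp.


Using the shallow-water approximation:
C = sqrt(g * d) = sqrt(9.81 * 3.7)
C = sqrt(36.2970)
C = 6.0247 m/s

6.0247


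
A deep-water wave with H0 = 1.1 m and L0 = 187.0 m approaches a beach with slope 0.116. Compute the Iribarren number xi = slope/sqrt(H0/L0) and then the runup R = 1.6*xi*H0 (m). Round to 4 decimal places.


xi = slope / sqrt(H0/L0)
H0/L0 = 1.1/187.0 = 0.005882
sqrt(0.005882) = 0.076696
xi = 0.116 / 0.076696 = 1.512455
R = 1.6 * xi * H0 = 1.6 * 1.512455 * 1.1
R = 2.6619 m

2.6619


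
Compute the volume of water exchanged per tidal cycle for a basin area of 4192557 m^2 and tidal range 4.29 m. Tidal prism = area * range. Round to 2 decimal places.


Tidal prism = Area * Tidal range
P = 4192557 * 4.29
P = 17986069.53 m^3

17986069.53


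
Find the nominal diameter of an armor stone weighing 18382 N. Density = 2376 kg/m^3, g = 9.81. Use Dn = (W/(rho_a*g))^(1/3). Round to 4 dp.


V = W / (rho_a * g)
V = 18382 / (2376 * 9.81)
V = 18382 / 23308.56
V = 0.788637 m^3
Dn = V^(1/3) = 0.788637^(1/3)
Dn = 0.9239 m

0.9239


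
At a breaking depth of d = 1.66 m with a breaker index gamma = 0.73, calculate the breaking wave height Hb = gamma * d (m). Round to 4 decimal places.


Hb = gamma * d
Hb = 0.73 * 1.66
Hb = 1.2118 m

1.2118


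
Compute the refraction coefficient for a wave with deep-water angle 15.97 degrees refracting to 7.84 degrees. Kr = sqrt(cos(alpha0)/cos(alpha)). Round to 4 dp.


Kr = sqrt(cos(alpha0) / cos(alpha))
cos(15.97) = 0.961406
cos(7.84) = 0.990653
Kr = sqrt(0.961406 / 0.990653)
Kr = sqrt(0.970477)
Kr = 0.9851

0.9851


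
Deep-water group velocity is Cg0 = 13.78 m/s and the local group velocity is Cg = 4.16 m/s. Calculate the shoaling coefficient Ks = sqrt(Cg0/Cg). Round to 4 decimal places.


Ks = sqrt(Cg0 / Cg)
Ks = sqrt(13.78 / 4.16)
Ks = sqrt(3.3125)
Ks = 1.8200

1.8200


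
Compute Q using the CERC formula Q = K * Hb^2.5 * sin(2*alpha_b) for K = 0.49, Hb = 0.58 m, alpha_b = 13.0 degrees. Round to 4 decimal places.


Q = K * Hb^2.5 * sin(2 * alpha_b)
Hb^2.5 = 0.58^2.5 = 0.256195
sin(2 * 13.0) = sin(26.0) = 0.438371
Q = 0.49 * 0.256195 * 0.438371
Q = 0.0550 m^3/s

0.0550


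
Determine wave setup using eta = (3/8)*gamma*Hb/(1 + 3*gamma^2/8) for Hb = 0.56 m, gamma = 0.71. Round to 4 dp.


eta = (3/8) * gamma * Hb / (1 + 3*gamma^2/8)
Numerator = (3/8) * 0.71 * 0.56 = 0.149100
Denominator = 1 + 3*0.71^2/8 = 1 + 0.189038 = 1.189038
eta = 0.149100 / 1.189038
eta = 0.1254 m

0.1254


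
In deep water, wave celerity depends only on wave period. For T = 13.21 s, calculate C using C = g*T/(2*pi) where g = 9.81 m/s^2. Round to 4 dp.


We use the deep-water celerity formula:
C = g * T / (2 * pi)
C = 9.81 * 13.21 / (2 * 3.14159...)
C = 129.590100 / 6.283185
C = 20.6249 m/s

20.6249


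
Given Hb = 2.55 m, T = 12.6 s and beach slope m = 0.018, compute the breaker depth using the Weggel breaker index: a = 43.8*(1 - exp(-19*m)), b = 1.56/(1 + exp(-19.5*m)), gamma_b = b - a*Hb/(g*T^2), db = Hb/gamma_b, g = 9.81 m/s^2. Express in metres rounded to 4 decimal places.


a = 43.8 * (1 - exp(-19 * m))
exp(-19 * 0.018) = exp(-0.3420) = 0.710348
a = 43.8 * (1 - 0.710348) = 12.686749
b = 1.56 / (1 + exp(-19.5 * m))
exp(-19.5 * 0.018) = exp(-0.3510) = 0.703984
b = 1.56 / (1 + 0.703984) = 0.915502
Hb / (g * T^2) = 2.55 / (9.81 * 12.6^2) = 2.55 / 1557.4356 = 0.00163731
gamma_b = b - a * Hb/(g*T^2) = 0.915502 - 12.686749 * 0.00163731 = 0.894730
db = Hb / gamma_b = 2.55 / 0.894730
db = 2.8500 m

2.8500


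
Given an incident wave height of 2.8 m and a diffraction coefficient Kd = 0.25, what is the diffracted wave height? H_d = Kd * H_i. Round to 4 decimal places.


H_d = Kd * H_i
H_d = 0.25 * 2.8
H_d = 0.7000 m

0.7000


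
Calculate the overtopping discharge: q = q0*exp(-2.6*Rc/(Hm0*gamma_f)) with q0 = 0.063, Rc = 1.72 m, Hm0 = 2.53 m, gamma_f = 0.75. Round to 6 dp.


q = q0 * exp(-2.6 * Rc / (Hm0 * gamma_f))
Exponent = -2.6 * 1.72 / (2.53 * 0.75)
= -2.6 * 1.72 / 1.8975
= -2.356785
exp(-2.356785) = 0.094724
q = 0.063 * 0.094724
q = 0.005968 m^3/s/m

0.005968


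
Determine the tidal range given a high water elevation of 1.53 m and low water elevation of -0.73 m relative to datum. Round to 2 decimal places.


Tidal range = High water - Low water
Tidal range = 1.53 - (-0.73)
Tidal range = 2.26 m

2.26


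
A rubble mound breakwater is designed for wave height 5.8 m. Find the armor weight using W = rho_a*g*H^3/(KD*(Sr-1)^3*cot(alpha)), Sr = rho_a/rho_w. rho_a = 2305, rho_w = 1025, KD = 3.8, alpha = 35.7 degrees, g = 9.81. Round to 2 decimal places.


Sr = rho_a / rho_w = 2305 / 1025 = 2.248780
(Sr - 1) = 1.248780
(Sr - 1)^3 = 1.947414
cot(35.7) = 1 / tan(35.7) = 1 / 0.718573 = 1.391647
Numerator = 2305 * 9.81 * 5.8^3 = 4411882.2996
Denominator = 3.8 * 1.947414 * 1.391647 = 10.298431
W = 4411882.2996 / 10.298431
W = 428403.33 N

428403.33


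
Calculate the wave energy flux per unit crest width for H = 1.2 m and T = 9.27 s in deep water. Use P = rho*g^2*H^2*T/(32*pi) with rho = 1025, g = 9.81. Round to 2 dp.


P = rho * g^2 * H^2 * T / (32 * pi)
P = 1025 * 9.81^2 * 1.2^2 * 9.27 / (32 * pi)
P = 1025 * 96.2361 * 1.4400 * 9.27 / 100.53096
P = 13097.98 W/m

13097.98


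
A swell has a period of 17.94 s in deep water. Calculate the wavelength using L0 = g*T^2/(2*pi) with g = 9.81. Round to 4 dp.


L0 = g * T^2 / (2 * pi)
L0 = 9.81 * 17.94^2 / (2 * pi)
L0 = 9.81 * 321.8436 / 6.28319
L0 = 3157.2857 / 6.28319
L0 = 502.4976 m

502.4976


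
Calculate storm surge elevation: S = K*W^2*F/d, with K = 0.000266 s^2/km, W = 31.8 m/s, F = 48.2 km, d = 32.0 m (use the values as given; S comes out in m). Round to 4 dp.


S = K * W^2 * F / d
W^2 = 31.8^2 = 1011.24
S = 0.000266 * 1011.24 * 48.2 / 32.0
Numerator = 0.000266 * 1011.24 * 48.2 = 12.965310
S = 12.965310 / 32.0 = 0.4052 m

0.4052


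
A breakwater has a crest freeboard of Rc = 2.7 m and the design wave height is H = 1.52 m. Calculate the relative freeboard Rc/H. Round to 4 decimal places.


Relative freeboard = Rc / H
= 2.7 / 1.52
= 1.7763

1.7763


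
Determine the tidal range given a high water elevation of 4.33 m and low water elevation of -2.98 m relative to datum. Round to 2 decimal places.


Tidal range = High water - Low water
Tidal range = 4.33 - (-2.98)
Tidal range = 7.31 m

7.31


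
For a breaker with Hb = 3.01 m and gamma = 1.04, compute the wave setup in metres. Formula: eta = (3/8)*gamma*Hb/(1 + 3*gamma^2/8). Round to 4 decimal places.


eta = (3/8) * gamma * Hb / (1 + 3*gamma^2/8)
Numerator = (3/8) * 1.04 * 3.01 = 1.173900
Denominator = 1 + 3*1.04^2/8 = 1 + 0.405600 = 1.405600
eta = 1.173900 / 1.405600
eta = 0.8352 m

0.8352


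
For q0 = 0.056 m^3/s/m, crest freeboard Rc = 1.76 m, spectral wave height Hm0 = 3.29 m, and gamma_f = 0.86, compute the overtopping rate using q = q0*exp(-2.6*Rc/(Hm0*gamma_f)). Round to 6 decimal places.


q = q0 * exp(-2.6 * Rc / (Hm0 * gamma_f))
Exponent = -2.6 * 1.76 / (3.29 * 0.86)
= -2.6 * 1.76 / 2.8294
= -1.617304
exp(-1.617304) = 0.198433
q = 0.056 * 0.198433
q = 0.011112 m^3/s/m

0.011112


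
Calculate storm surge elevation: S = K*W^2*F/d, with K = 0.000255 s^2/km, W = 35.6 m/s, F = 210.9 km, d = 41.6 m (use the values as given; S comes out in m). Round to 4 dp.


S = K * W^2 * F / d
W^2 = 35.6^2 = 1267.36
S = 0.000255 * 1267.36 * 210.9 / 41.6
Numerator = 0.000255 * 1267.36 * 210.9 = 68.157987
S = 68.157987 / 41.6 = 1.6384 m

1.6384


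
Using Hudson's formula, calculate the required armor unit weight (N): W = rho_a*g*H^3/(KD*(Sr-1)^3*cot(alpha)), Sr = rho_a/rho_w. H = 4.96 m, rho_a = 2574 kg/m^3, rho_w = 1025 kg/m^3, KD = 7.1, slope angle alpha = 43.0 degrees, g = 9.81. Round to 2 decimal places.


Sr = rho_a / rho_w = 2574 / 1025 = 2.511220
(Sr - 1) = 1.511220
(Sr - 1)^3 = 3.451300
cot(43.0) = 1 / tan(43.0) = 1 / 0.932515 = 1.072369
Numerator = 2574 * 9.81 * 4.96^3 = 3081219.0865
Denominator = 7.1 * 3.451300 * 1.072369 = 26.277566
W = 3081219.0865 / 26.277566
W = 117256.64 N

117256.64


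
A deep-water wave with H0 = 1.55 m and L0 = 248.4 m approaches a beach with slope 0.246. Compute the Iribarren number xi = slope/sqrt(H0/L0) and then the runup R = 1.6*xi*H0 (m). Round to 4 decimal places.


xi = slope / sqrt(H0/L0)
H0/L0 = 1.55/248.4 = 0.006240
sqrt(0.006240) = 0.078993
xi = 0.246 / 0.078993 = 3.114190
R = 1.6 * xi * H0 = 1.6 * 3.114190 * 1.55
R = 7.7232 m

7.7232


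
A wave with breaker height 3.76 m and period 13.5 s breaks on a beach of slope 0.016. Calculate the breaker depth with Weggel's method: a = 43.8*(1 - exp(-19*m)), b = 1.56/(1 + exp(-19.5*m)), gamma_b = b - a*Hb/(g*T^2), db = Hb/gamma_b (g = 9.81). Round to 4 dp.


a = 43.8 * (1 - exp(-19 * m))
exp(-19 * 0.016) = exp(-0.3040) = 0.737861
a = 43.8 * (1 - 0.737861) = 11.481694
b = 1.56 / (1 + exp(-19.5 * m))
exp(-19.5 * 0.016) = exp(-0.3120) = 0.731982
b = 1.56 / (1 + 0.731982) = 0.900702
Hb / (g * T^2) = 3.76 / (9.81 * 13.5^2) = 3.76 / 1787.8725 = 0.00210306
gamma_b = b - a * Hb/(g*T^2) = 0.900702 - 11.481694 * 0.00210306 = 0.876556
db = Hb / gamma_b = 3.76 / 0.876556
db = 4.2895 m

4.2895


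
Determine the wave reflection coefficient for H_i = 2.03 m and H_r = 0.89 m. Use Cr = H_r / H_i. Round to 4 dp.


Cr = H_r / H_i
Cr = 0.89 / 2.03
Cr = 0.4384

0.4384


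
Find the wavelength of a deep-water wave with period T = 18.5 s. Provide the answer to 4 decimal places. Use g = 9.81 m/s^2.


L0 = g * T^2 / (2 * pi)
L0 = 9.81 * 18.5^2 / (2 * pi)
L0 = 9.81 * 342.2500 / 6.28319
L0 = 3357.4725 / 6.28319
L0 = 534.3583 m

534.3583


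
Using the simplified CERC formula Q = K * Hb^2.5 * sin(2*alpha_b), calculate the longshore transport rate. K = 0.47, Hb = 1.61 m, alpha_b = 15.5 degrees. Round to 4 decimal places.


Q = K * Hb^2.5 * sin(2 * alpha_b)
Hb^2.5 = 1.61^2.5 = 3.289006
sin(2 * 15.5) = sin(31.0) = 0.515038
Q = 0.47 * 3.289006 * 0.515038
Q = 0.7962 m^3/s

0.7962


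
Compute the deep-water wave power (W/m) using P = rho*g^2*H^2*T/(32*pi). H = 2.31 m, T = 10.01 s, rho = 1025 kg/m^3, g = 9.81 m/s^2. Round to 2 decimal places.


P = rho * g^2 * H^2 * T / (32 * pi)
P = 1025 * 9.81^2 * 2.31^2 * 10.01 / (32 * pi)
P = 1025 * 96.2361 * 5.3361 * 10.01 / 100.53096
P = 52410.71 W/m

52410.71


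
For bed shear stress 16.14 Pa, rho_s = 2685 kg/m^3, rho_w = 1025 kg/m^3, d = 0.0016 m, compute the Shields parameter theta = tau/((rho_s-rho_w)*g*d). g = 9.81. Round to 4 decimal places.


theta = tau / ((rho_s - rho_w) * g * d)
rho_s - rho_w = 2685 - 1025 = 1660
Denominator = 1660 * 9.81 * 0.0016 = 26.055360
theta = 16.14 / 26.055360
theta = 0.6195

0.6195


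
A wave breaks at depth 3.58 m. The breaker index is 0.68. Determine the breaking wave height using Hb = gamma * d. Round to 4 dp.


Hb = gamma * d
Hb = 0.68 * 3.58
Hb = 2.4344 m

2.4344


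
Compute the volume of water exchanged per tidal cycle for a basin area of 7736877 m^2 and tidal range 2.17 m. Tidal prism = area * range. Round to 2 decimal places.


Tidal prism = Area * Tidal range
P = 7736877 * 2.17
P = 16789023.09 m^3

16789023.09


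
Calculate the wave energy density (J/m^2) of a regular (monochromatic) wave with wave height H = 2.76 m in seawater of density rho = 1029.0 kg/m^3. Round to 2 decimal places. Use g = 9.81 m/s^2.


E = (1/8) * rho * g * H^2
E = (1/8) * 1029.0 * 9.81 * 2.76^2
E = 0.125 * 1029.0 * 9.81 * 7.6176
E = 9611.97 J/m^2

9611.97


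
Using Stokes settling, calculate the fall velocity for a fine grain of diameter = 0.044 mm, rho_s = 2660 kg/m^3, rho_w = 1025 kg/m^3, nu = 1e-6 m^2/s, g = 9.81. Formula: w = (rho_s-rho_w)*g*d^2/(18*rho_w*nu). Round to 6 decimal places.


w = (rho_s - rho_w) * g * d^2 / (18 * rho_w * nu)
d = 0.044 mm = 0.000044 m
rho_s - rho_w = 2660 - 1025 = 1635
Numerator = 1635 * 9.81 * (0.000044)^2 = 0.000031052182
Denominator = 18 * 1025 * 1e-6 = 0.018450
w = 0.001683 m/s

0.001683


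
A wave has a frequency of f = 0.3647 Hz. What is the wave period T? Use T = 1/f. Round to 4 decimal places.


T = 1 / f
T = 1 / 0.3647
T = 2.7420 s

2.7420


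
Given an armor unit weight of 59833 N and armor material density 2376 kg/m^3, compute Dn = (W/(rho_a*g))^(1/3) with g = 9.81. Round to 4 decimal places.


V = W / (rho_a * g)
V = 59833 / (2376 * 9.81)
V = 59833 / 23308.56
V = 2.566997 m^3
Dn = V^(1/3) = 2.566997^(1/3)
Dn = 1.3692 m

1.3692


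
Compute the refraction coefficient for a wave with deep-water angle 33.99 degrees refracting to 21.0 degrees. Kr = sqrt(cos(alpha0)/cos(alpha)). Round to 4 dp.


Kr = sqrt(cos(alpha0) / cos(alpha))
cos(33.99) = 0.829135
cos(21.0) = 0.933580
Kr = sqrt(0.829135 / 0.933580)
Kr = sqrt(0.888124)
Kr = 0.9424

0.9424


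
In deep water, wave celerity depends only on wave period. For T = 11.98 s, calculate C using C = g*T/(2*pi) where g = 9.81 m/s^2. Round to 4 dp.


We use the deep-water celerity formula:
C = g * T / (2 * pi)
C = 9.81 * 11.98 / (2 * 3.14159...)
C = 117.523800 / 6.283185
C = 18.7045 m/s

18.7045
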